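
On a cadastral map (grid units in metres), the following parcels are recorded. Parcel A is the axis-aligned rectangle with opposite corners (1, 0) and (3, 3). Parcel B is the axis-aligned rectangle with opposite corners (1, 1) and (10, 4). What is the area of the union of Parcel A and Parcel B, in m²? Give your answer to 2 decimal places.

By inclusion–exclusion:
Individual areas: |Parcel A| = 6, |Parcel B| = 27.
|Parcel A∩Parcel B|: x∈[1,3], y∈[1,3] → 2·2 = 4.
|Parcel A ∪ Parcel B| = 33 − 4 = 29.00.

29.00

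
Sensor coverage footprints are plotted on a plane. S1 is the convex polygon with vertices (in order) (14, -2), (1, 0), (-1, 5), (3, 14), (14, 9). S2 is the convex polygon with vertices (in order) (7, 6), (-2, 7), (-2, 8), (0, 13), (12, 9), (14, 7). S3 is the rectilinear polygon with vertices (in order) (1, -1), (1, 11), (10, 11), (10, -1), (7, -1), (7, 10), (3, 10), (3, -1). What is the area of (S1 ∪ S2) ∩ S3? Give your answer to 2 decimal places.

62.25

|S1 ∪ S2| = 186.0742.
|(S1 ∪ S2) ∩ S3| = 62.25.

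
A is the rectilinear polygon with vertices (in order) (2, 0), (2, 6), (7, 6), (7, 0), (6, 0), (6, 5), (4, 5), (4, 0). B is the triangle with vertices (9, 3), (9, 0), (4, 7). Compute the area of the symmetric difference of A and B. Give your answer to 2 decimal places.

|A| = 20, |B| = 7.5, |A∩B| = 2.2036.
|A △ B| = |A| + |B| − 2·|A∩B| = 20 + 7.5 − 4.4071 = 23.09.

23.09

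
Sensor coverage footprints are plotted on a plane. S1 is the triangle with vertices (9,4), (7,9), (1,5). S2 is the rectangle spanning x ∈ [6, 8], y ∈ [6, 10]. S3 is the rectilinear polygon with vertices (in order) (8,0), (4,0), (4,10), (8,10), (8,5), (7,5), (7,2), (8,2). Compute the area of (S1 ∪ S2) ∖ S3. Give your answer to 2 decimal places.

|S1 ∪ S2| = 22.5833.
|(S1 ∪ S2) ∩ S3| = 17.0208.
|(S1 ∪ S2) ∖ S3| = 22.5833 − 17.0208 = 5.56.

5.56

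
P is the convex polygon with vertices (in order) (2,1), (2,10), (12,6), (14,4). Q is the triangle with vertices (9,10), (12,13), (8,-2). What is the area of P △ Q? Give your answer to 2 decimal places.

65.79

|P| = 60, |Q| = 16.5, |P∩Q| = 5.3563.
|P △ Q| = |P| + |Q| − 2·|P∩Q| = 60 + 16.5 − 10.7127 = 65.79.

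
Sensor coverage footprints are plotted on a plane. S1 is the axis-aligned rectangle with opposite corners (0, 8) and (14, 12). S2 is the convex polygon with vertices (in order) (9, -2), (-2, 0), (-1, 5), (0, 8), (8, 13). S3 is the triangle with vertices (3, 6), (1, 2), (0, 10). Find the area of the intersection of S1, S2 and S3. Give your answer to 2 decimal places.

The intersection is the polygon with vertices (0.25,8), (0.232,8.145), (1.021,8.638), (1.5,8).
By the shoelace formula its area is 0.46.

0.46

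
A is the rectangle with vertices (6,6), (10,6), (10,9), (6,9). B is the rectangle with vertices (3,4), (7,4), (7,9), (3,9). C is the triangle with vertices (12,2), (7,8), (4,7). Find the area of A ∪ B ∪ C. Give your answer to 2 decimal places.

34.52

By inclusion–exclusion:
Individual areas: |A| = 12, |B| = 20, |C| = 11.5.
|A∩B|: x∈[6,7], y∈[6,9] → 1·3 = 3.
|A∩C| = 3.5.
|B∩C| = 4.3125.
|A∩B∩C| = 1.8333.
|A ∪ B ∪ C| = 43.5 − 10.8125 + 1.8333 = 34.52.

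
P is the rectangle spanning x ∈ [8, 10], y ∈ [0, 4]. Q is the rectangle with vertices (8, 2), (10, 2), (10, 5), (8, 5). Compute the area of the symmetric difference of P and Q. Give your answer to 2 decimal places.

|P∩Q|: x∈[8,10], y∈[2,4] → 2·2 = 4.
|P △ Q| = |P| + |Q| − 2·|P∩Q| = 8 + 6 − 8 = 6.00.

6.00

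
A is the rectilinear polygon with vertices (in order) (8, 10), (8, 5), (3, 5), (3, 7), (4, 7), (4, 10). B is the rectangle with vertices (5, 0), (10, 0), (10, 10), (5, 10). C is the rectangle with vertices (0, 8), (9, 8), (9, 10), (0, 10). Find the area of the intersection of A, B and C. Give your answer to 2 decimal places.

The intersection is the polygon with vertices (5,10), (8,10), (8,8), (5,8).
By the shoelace formula its area is 6.00.

6.00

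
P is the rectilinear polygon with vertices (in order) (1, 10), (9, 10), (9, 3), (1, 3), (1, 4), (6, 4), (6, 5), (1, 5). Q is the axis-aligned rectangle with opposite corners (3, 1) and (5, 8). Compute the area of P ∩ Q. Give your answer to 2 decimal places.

8.00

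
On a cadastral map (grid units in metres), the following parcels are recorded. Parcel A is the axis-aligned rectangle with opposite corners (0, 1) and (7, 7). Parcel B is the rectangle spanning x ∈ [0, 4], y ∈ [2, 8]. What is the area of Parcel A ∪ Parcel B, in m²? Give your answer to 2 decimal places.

46.00

By inclusion–exclusion:
Individual areas: |Parcel A| = 42, |Parcel B| = 24.
|Parcel A∩Parcel B|: x∈[0,4], y∈[2,7] → 4·5 = 20.
|Parcel A ∪ Parcel B| = 66 − 20 = 46.00.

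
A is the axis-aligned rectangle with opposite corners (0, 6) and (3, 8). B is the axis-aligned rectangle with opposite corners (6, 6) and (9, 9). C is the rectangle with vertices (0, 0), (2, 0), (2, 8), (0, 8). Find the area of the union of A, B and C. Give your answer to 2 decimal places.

27.00

By inclusion–exclusion:
Individual areas: |A| = 6, |B| = 9, |C| = 16.
|A∩B| = 0 (no overlap).
|A∩C|: x∈[0,2], y∈[6,8] → 2·2 = 4.
|B∩C| = 0 (no overlap).
|A∩B∩C| = 0.
|A ∪ B ∪ C| = 31 − 4 + 0 = 27.00.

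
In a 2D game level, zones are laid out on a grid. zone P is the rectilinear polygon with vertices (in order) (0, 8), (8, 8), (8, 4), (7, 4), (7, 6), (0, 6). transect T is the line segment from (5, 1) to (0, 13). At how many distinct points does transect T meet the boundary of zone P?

The segment meets the boundary at (2.083,8), (2.917,6).

2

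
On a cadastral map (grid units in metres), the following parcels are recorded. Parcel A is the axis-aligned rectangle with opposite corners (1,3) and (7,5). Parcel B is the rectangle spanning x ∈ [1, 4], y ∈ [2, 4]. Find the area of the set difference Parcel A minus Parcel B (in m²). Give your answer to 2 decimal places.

9.00

|Parcel A∩Parcel B|: x∈[1,4], y∈[3,4] → 3·1 = 3.
|Parcel A| = 12.
|Parcel A ∖ Parcel B| = |Parcel A| − |Parcel A∩Parcel B| = 12 − 3 = 9.00.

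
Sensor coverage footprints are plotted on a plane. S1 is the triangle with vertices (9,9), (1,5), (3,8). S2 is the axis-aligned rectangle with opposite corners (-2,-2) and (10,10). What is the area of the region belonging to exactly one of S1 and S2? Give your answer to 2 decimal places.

|S1| = 8, |S2| = 144, |S1∩S2| = 8.
|S1 △ S2| = |S1| + |S2| − 2·|S1∩S2| = 8 + 144 − 16 = 136.00.

136.00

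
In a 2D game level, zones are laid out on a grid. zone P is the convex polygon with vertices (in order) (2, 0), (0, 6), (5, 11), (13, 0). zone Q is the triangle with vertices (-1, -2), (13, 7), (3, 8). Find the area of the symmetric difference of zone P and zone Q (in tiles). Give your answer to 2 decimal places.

|zone P| = 80.5, |zone Q| = 52, |zone P∩zone Q| = 39.3148.
|zone P △ zone Q| = |zone P| + |zone Q| − 2·|zone P∩zone Q| = 80.5 + 52 − 78.6296 = 53.87.

53.87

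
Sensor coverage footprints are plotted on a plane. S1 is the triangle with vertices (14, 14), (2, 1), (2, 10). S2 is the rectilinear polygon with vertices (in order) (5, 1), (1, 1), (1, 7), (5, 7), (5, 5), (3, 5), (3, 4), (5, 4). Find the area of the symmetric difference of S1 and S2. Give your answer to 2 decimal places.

53.69

|S1| = 54, |S2| = 22, |S1∩S2| = 11.1538.
|S1 △ S2| = |S1| + |S2| − 2·|S1∩S2| = 54 + 22 − 22.3077 = 53.69.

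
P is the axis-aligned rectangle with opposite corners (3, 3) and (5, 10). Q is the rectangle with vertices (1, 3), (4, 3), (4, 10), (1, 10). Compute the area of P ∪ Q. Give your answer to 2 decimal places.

28.00

By inclusion–exclusion:
Individual areas: |P| = 14, |Q| = 21.
|P∩Q|: x∈[3,4], y∈[3,10] → 1·7 = 7.
|P ∪ Q| = 35 − 7 = 28.00.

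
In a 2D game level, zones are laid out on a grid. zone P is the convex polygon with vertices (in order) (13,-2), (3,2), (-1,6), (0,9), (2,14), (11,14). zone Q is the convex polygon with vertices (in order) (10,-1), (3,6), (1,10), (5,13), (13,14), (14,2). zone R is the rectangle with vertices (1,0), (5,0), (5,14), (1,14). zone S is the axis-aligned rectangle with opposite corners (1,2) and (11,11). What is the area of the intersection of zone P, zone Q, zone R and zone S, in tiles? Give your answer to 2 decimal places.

17.33

The intersection is the polygon with vertices (1,10), (2.333,11), (5,11), (5,4), (3,6).
By the shoelace formula its area is 17.33.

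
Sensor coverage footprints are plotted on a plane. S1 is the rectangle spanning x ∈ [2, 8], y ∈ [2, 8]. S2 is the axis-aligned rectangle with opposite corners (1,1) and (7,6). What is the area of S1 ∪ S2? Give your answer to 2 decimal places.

46.00

By inclusion–exclusion:
Individual areas: |S1| = 36, |S2| = 30.
|S1∩S2|: x∈[2,7], y∈[2,6] → 5·4 = 20.
|S1 ∪ S2| = 66 − 20 = 46.00.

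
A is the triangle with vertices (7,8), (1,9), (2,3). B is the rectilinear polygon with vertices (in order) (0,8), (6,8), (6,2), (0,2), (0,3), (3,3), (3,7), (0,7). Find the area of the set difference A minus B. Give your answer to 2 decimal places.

8.25

|A| = 17.5, |A∩B| = 9.25.
|A ∖ B| = |A| − |A∩B| = 17.5 − 9.25 = 8.25.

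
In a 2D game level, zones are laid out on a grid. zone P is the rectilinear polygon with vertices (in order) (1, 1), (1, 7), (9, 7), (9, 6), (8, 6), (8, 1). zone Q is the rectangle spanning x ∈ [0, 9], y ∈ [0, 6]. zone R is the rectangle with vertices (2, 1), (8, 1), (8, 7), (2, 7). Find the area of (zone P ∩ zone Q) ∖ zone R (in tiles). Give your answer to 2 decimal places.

|zone P ∩ zone Q| = 35.
|(zone P ∩ zone Q) ∩ zone R| = 30.
|(zone P ∩ zone Q) ∖ zone R| = 35 − 30 = 5.00.

5.00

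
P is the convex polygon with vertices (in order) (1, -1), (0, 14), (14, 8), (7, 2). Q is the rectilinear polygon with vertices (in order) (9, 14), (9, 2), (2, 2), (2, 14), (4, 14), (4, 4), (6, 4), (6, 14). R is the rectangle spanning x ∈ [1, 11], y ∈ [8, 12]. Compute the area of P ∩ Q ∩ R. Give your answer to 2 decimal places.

16.36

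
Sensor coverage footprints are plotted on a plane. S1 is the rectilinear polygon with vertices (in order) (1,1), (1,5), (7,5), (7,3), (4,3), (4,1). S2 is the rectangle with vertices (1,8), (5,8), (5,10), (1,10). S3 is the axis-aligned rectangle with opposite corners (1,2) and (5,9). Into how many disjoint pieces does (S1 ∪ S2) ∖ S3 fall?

(S1 ∪ S2) ∖ S3 splits into 3 disjoint pieces (area 3, area 4, area 4).

3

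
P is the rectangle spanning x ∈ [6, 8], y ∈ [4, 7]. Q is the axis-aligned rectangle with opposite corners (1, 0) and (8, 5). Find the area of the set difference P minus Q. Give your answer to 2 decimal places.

4.00

|P∩Q|: x∈[6,8], y∈[4,5] → 2·1 = 2.
|P| = 6.
|P ∖ Q| = |P| − |P∩Q| = 6 − 2 = 4.00.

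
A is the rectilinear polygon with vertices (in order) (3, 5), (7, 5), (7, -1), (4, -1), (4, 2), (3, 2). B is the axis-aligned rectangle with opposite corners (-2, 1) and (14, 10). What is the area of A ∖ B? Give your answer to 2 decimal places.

6.00

|A| = 21, |A∩B| = 15.
|A ∖ B| = |A| − |A∩B| = 21 − 15 = 6.00.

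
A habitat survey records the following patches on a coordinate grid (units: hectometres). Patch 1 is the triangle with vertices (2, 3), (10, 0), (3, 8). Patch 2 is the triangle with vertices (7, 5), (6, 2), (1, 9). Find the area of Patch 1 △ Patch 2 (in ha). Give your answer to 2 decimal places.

17.54

|Patch 1| = 21.5, |Patch 2| = 11, |Patch 1∩Patch 2| = 7.4818.
|Patch 1 △ Patch 2| = |Patch 1| + |Patch 2| − 2·|Patch 1∩Patch 2| = 21.5 + 11 − 14.9637 = 17.54.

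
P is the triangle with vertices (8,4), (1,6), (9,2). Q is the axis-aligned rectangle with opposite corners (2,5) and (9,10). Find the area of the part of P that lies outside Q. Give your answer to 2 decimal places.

5.36

|P| = 6, |P∩Q| = 0.6429.
|P ∖ Q| = |P| − |P∩Q| = 6 − 0.6429 = 5.36.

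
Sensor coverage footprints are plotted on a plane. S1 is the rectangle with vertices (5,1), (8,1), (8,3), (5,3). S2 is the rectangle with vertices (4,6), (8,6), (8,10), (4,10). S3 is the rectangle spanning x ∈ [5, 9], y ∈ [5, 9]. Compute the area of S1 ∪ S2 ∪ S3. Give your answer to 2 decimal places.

29.00

By inclusion–exclusion:
Individual areas: |S1| = 6, |S2| = 16, |S3| = 16.
|S1∩S2| = 0 (no overlap).
|S1∩S3| = 0 (no overlap).
|S2∩S3|: x∈[5,8], y∈[6,9] → 3·3 = 9.
|S1∩S2∩S3| = 0.
|S1 ∪ S2 ∪ S3| = 38 − 9 + 0 = 29.00.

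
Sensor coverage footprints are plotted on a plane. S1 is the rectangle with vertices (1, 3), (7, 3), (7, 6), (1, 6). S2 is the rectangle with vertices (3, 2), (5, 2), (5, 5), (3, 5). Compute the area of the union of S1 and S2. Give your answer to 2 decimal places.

20.00

By inclusion–exclusion:
Individual areas: |S1| = 18, |S2| = 6.
|S1∩S2|: x∈[3,5], y∈[3,5] → 2·2 = 4.
|S1 ∪ S2| = 24 − 4 = 20.00.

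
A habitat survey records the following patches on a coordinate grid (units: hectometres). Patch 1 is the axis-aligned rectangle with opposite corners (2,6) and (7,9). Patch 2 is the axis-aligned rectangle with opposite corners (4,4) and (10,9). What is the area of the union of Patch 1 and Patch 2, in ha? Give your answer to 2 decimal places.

36.00

By inclusion–exclusion:
Individual areas: |Patch 1| = 15, |Patch 2| = 30.
|Patch 1∩Patch 2|: x∈[4,7], y∈[6,9] → 3·3 = 9.
|Patch 1 ∪ Patch 2| = 45 − 9 = 36.00.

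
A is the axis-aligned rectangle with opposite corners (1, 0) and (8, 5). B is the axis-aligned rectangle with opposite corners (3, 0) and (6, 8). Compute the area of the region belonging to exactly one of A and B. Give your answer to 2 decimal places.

|A∩B|: x∈[3,6], y∈[0,5] → 3·5 = 15.
|A △ B| = |A| + |B| − 2·|A∩B| = 35 + 24 − 30 = 29.00.

29.00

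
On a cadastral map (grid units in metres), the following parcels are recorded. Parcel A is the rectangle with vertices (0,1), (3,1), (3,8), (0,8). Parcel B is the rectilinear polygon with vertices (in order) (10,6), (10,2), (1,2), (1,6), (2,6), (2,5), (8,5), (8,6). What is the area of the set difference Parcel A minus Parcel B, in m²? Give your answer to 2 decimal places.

14.00

|Parcel A| = 21, |Parcel A∩Parcel B| = 7.
|Parcel A ∖ Parcel B| = |Parcel A| − |Parcel A∩Parcel B| = 21 − 7 = 14.00.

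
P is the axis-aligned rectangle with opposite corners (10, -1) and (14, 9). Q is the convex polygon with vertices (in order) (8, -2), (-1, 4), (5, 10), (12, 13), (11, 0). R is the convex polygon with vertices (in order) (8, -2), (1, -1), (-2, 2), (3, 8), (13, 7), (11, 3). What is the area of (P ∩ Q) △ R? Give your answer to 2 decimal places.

96.64

|P ∩ Q| = 12.4487.
|(P ∩ Q) ∩ R| = 6.6529.
|(P ∩ Q) △ R| = 12.4487 + 97.5 − 13.3057 = 96.64.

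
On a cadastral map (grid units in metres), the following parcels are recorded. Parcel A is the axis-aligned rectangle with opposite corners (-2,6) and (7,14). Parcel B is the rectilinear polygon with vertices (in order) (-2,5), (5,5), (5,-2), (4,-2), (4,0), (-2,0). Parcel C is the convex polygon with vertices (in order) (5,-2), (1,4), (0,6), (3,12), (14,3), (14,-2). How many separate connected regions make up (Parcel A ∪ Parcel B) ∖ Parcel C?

3

(Parcel A ∪ Parcel B) ∖ Parcel C splits into 3 disjoint pieces (area 45.5455, area 20.0833, area 0.75).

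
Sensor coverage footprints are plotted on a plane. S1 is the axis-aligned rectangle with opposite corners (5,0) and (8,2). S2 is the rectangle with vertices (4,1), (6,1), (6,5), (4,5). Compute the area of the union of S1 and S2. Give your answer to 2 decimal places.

By inclusion–exclusion:
Individual areas: |S1| = 6, |S2| = 8.
|S1∩S2|: x∈[5,6], y∈[1,2] → 1·1 = 1.
|S1 ∪ S2| = 14 − 1 = 13.00.

13.00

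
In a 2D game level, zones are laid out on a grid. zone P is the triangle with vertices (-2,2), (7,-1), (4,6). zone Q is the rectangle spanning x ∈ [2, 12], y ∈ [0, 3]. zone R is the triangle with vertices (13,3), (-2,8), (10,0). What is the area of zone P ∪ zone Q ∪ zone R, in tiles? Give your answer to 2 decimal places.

By inclusion–exclusion:
Individual areas: |zone P| = 27, |zone Q| = 30, |zone R| = 30.
|zone P∩zone Q| = 11.119.
|zone P∩zone R| = 2.7.
|zone Q∩zone R| = 10.75.
|zone P∩zone Q∩zone R| = 0.
|zone P ∪ zone Q ∪ zone R| = 87 − 24.569 + 0 = 62.43.

62.43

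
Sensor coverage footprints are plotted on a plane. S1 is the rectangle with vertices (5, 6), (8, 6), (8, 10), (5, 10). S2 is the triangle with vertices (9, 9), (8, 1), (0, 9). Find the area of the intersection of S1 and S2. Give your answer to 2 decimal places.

The intersection is the polygon with vertices (8,6), (5,6), (5,9), (8,9).
By the shoelace formula its area is 9.00.

9.00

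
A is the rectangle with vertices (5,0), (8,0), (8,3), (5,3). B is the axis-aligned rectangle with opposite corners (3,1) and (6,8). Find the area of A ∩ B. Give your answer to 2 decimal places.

|A∩B|: x∈[5,6], y∈[1,3] → 1·2 = 2.

2.00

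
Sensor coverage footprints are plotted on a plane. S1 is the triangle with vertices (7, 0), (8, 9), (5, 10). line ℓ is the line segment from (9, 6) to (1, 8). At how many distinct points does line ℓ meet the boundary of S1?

The segment meets the boundary at (5.632,6.842), (7.703,6.324).

2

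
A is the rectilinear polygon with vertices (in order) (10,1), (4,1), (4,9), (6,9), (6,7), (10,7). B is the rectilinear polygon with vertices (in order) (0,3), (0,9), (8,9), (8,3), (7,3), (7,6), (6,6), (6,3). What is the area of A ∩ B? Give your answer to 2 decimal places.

17.00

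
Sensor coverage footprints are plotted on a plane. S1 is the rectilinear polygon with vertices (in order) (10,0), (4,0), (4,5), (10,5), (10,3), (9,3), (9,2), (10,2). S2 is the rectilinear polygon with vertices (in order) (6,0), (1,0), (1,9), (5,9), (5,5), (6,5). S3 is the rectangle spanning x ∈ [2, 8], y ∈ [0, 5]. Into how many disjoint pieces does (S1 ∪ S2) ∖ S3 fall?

(S1 ∪ S2) ∖ S3 splits into 2 disjoint pieces (area 21, area 9).

2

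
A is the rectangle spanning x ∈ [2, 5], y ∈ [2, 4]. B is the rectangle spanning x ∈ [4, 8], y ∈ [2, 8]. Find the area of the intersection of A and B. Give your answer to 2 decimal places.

2.00

|A∩B|: x∈[4,5], y∈[2,4] → 1·2 = 2.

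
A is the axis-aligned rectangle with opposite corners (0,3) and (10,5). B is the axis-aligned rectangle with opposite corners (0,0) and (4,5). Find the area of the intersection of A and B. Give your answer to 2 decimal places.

8.00

|A∩B|: x∈[0,4], y∈[3,5] → 4·2 = 8.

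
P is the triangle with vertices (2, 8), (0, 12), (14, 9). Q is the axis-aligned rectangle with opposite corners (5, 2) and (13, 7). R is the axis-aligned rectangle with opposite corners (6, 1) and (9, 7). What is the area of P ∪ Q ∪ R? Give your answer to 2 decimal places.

68.00

By inclusion–exclusion:
Individual areas: |P| = 25, |Q| = 40, |R| = 18.
|P∩Q| = 0.
|P∩R| = 0.
|Q∩R|: x∈[6,9], y∈[2,7] → 3·5 = 15.
|P∩Q∩R| = 0.
|P ∪ Q ∪ R| = 83 − 15 + 0 = 68.00.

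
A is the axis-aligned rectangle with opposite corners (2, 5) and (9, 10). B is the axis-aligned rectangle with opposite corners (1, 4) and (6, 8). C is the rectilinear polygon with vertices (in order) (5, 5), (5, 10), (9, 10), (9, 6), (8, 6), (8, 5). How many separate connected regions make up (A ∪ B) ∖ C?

(A ∪ B) ∖ C splits into 2 disjoint pieces (area 23, area 1).

2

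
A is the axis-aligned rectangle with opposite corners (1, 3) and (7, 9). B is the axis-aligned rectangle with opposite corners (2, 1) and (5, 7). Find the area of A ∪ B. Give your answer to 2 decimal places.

42.00

By inclusion–exclusion:
Individual areas: |A| = 36, |B| = 18.
|A∩B|: x∈[2,5], y∈[3,7] → 3·4 = 12.
|A ∪ B| = 54 − 12 = 42.00.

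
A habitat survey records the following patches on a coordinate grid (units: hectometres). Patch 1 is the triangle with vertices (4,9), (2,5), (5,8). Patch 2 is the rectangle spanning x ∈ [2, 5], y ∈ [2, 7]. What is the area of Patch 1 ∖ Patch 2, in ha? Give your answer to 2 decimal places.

2.00

|Patch 1| = 3, |Patch 1∩Patch 2| = 1.
|Patch 1 ∖ Patch 2| = |Patch 1| − |Patch 1∩Patch 2| = 3 − 1 = 2.00.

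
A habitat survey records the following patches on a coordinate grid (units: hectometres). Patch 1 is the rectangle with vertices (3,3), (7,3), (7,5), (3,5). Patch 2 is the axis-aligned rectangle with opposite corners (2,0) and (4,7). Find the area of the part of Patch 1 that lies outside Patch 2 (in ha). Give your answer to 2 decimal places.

|Patch 1∩Patch 2|: x∈[3,4], y∈[3,5] → 1·2 = 2.
|Patch 1| = 8.
|Patch 1 ∖ Patch 2| = |Patch 1| − |Patch 1∩Patch 2| = 8 − 2 = 6.00.

6.00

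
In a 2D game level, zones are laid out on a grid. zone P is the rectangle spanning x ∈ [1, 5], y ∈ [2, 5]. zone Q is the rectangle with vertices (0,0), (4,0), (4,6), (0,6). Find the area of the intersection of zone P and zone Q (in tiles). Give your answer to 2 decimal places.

9.00

|zone P∩zone Q|: x∈[1,4], y∈[2,5] → 3·3 = 9.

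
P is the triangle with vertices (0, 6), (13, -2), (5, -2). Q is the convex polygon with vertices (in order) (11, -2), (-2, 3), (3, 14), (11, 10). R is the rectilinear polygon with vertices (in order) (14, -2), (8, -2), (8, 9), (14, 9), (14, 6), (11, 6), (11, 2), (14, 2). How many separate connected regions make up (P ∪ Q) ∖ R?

(P ∪ Q) ∖ R is a single connected region.

1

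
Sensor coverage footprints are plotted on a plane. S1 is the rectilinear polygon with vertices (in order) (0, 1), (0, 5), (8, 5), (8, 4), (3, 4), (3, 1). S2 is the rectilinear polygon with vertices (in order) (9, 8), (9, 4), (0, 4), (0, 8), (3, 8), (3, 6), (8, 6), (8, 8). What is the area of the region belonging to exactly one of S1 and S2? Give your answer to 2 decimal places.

|S1| = 17, |S2| = 26, |S1∩S2| = 8.
|S1 △ S2| = |S1| + |S2| − 2·|S1∩S2| = 17 + 26 − 16 = 27.00.

27.00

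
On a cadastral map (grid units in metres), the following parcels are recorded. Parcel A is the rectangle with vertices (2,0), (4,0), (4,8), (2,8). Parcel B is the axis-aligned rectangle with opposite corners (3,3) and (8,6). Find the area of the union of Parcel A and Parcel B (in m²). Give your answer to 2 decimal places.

By inclusion–exclusion:
Individual areas: |Parcel A| = 16, |Parcel B| = 15.
|Parcel A∩Parcel B|: x∈[3,4], y∈[3,6] → 1·3 = 3.
|Parcel A ∪ Parcel B| = 31 − 3 = 28.00.

28.00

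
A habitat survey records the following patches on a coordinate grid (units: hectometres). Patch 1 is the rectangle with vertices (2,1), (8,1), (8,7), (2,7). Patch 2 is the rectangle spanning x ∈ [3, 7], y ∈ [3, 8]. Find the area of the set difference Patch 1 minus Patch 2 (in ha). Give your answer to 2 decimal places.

|Patch 1∩Patch 2|: x∈[3,7], y∈[3,7] → 4·4 = 16.
|Patch 1| = 36.
|Patch 1 ∖ Patch 2| = |Patch 1| − |Patch 1∩Patch 2| = 36 − 16 = 20.00.

20.00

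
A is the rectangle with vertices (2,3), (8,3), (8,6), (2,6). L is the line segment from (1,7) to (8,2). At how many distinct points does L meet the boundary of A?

2

The segment meets the boundary at (6.6,3), (2.4,6).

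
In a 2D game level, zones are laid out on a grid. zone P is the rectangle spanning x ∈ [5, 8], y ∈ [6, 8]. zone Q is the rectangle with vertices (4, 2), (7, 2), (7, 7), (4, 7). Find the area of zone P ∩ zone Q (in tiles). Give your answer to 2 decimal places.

|zone P∩zone Q|: x∈[5,7], y∈[6,7] → 2·1 = 2.

2.00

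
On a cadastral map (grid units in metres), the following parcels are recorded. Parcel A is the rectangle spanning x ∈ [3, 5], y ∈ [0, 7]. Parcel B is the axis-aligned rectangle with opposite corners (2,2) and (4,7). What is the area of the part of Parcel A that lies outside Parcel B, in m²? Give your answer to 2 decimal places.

|Parcel A∩Parcel B|: x∈[3,4], y∈[2,7] → 1·5 = 5.
|Parcel A| = 14.
|Parcel A ∖ Parcel B| = |Parcel A| − |Parcel A∩Parcel B| = 14 − 5 = 9.00.

9.00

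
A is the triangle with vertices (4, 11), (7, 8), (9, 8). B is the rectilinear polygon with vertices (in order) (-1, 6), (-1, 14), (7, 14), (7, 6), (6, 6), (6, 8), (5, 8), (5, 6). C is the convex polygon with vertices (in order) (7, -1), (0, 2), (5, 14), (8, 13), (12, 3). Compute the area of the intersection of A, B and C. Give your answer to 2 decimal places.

1.80

The intersection is the polygon with vertices (7,9.2), (7,8), (4,11).
By the shoelace formula its area is 1.80.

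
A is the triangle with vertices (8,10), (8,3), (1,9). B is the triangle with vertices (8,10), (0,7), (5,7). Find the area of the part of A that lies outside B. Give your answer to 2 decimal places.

|A| = 24.5, |A∩B| = 6.0507.
|A ∖ B| = |A| − |A∩B| = 24.5 − 6.0507 = 18.45.

18.45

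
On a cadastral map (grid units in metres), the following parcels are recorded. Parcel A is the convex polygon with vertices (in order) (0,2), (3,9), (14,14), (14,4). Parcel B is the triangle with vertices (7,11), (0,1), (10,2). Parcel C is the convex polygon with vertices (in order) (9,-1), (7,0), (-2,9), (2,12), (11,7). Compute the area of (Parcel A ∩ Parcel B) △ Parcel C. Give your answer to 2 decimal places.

57.62

|Parcel A ∩ Parcel B| = 35.049.
|(Parcel A ∩ Parcel B) ∩ Parcel C| = 29.7132.
|(Parcel A ∩ Parcel B) △ Parcel C| = 35.049 + 82 − 59.4263 = 57.62.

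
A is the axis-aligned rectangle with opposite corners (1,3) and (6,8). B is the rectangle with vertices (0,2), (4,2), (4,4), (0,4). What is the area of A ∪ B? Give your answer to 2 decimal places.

30.00

By inclusion–exclusion:
Individual areas: |A| = 25, |B| = 8.
|A∩B|: x∈[1,4], y∈[3,4] → 3·1 = 3.
|A ∪ B| = 33 − 3 = 30.00.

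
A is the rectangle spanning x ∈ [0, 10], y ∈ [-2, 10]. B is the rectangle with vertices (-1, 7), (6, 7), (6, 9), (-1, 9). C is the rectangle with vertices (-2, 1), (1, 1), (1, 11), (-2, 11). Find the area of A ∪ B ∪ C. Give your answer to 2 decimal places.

By inclusion–exclusion:
Individual areas: |A| = 120, |B| = 14, |C| = 30.
|A∩B|: x∈[0,6], y∈[7,9] → 6·2 = 12.
|A∩C|: x∈[0,1], y∈[1,10] → 1·9 = 9.
|B∩C|: x∈[-1,1], y∈[7,9] → 2·2 = 4.
|A∩B∩C| = 2.
|A ∪ B ∪ C| = 164 − 25 + 2 = 141.00.

141.00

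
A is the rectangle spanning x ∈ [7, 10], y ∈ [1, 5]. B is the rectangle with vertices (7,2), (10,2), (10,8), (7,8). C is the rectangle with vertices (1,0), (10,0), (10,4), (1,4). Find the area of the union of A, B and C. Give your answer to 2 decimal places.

48.00

By inclusion–exclusion:
Individual areas: |A| = 12, |B| = 18, |C| = 36.
|A∩B|: x∈[7,10], y∈[2,5] → 3·3 = 9.
|A∩C|: x∈[7,10], y∈[1,4] → 3·3 = 9.
|B∩C|: x∈[7,10], y∈[2,4] → 3·2 = 6.
|A∩B∩C| = 6.
|A ∪ B ∪ C| = 66 − 24 + 6 = 48.00.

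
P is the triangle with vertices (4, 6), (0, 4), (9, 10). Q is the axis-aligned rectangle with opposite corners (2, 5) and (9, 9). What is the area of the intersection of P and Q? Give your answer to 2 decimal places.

2.54

The intersection is the polygon with vertices (2,5), (2,5.333), (7.5,9), (7.75,9), (4,6).
By the shoelace formula its area is 2.54.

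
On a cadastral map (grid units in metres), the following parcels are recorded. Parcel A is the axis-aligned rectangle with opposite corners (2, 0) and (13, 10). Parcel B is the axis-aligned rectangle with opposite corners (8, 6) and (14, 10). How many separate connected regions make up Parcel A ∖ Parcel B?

Parcel A ∖ Parcel B is a single connected region.

1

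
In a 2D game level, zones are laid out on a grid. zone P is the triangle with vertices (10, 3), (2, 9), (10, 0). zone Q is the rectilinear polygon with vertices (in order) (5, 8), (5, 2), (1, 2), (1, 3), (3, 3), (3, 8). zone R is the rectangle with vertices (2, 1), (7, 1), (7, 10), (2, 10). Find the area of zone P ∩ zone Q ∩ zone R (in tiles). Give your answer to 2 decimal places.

1.46

The intersection is the polygon with vertices (5,5.625), (3,7.875), (3,8), (3.333,8), (5,6.75).
By the shoelace formula its area is 1.46.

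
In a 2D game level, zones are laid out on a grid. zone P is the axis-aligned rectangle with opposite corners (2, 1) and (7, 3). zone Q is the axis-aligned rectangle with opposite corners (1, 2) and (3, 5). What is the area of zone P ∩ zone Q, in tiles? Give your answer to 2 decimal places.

1.00

|zone P∩zone Q|: x∈[2,3], y∈[2,3] → 1·1 = 1.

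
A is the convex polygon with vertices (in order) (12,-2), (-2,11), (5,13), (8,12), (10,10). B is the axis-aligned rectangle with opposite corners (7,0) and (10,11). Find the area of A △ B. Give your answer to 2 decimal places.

64.02

|A| = 88.5, |B| = 33, |A∩B| = 28.739.
|A △ B| = |A| + |B| − 2·|A∩B| = 88.5 + 33 − 57.478 = 64.02.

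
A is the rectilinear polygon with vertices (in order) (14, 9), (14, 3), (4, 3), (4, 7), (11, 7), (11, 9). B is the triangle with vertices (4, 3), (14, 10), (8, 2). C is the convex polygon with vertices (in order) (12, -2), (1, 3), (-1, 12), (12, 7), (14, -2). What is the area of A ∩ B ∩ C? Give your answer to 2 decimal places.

13.75

The intersection is the polygon with vertices (9.714,7), (11,7), (11,7.385), (11.806,7.075), (8.75,3), (4,3).
By the shoelace formula its area is 13.75.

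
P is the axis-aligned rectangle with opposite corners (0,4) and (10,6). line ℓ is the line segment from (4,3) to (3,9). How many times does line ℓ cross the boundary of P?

The segment meets the boundary at (3.5,6), (3.833,4).

2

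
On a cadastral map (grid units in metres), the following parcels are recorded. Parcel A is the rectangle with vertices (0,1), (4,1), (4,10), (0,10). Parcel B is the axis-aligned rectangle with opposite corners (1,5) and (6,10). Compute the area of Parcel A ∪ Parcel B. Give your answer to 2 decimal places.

46.00

By inclusion–exclusion:
Individual areas: |Parcel A| = 36, |Parcel B| = 25.
|Parcel A∩Parcel B|: x∈[1,4], y∈[5,10] → 3·5 = 15.
|Parcel A ∪ Parcel B| = 61 − 15 = 46.00.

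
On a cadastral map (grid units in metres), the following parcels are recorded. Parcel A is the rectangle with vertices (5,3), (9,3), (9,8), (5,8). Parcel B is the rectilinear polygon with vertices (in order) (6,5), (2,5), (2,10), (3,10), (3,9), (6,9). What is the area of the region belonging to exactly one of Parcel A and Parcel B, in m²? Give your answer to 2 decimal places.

|Parcel A| = 20, |Parcel B| = 17, |Parcel A∩Parcel B| = 3.
|Parcel A △ Parcel B| = |Parcel A| + |Parcel B| − 2·|Parcel A∩Parcel B| = 20 + 17 − 6 = 31.00.

31.00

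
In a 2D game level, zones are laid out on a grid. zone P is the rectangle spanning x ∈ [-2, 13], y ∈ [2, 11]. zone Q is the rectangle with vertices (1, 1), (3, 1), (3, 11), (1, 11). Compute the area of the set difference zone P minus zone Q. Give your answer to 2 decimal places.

|zone P∩zone Q|: x∈[1,3], y∈[2,11] → 2·9 = 18.
|zone P| = 135.
|zone P ∖ zone Q| = |zone P| − |zone P∩zone Q| = 135 − 18 = 117.00.

117.00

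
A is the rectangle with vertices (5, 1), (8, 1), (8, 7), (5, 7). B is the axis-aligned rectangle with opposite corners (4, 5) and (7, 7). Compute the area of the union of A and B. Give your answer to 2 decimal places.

By inclusion–exclusion:
Individual areas: |A| = 18, |B| = 6.
|A∩B|: x∈[5,7], y∈[5,7] → 2·2 = 4.
|A ∪ B| = 24 − 4 = 20.00.

20.00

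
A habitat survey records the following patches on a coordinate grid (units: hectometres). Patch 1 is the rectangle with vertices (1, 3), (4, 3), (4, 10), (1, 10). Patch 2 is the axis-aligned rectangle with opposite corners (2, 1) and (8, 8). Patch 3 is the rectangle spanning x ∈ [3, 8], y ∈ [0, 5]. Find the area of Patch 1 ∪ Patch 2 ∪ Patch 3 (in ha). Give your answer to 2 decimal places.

By inclusion–exclusion:
Individual areas: |Patch 1| = 21, |Patch 2| = 42, |Patch 3| = 25.
|Patch 1∩Patch 2|: x∈[2,4], y∈[3,8] → 2·5 = 10.
|Patch 1∩Patch 3|: x∈[3,4], y∈[3,5] → 1·2 = 2.
|Patch 2∩Patch 3|: x∈[3,8], y∈[1,5] → 5·4 = 20.
|Patch 1∩Patch 2∩Patch 3| = 2.
|Patch 1 ∪ Patch 2 ∪ Patch 3| = 88 − 32 + 2 = 58.00.

58.00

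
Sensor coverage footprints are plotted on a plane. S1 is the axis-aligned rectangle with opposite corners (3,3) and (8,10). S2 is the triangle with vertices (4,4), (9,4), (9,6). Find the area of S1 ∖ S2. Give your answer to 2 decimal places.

31.80

|S1| = 35, |S1∩S2| = 3.2.
|S1 ∖ S2| = |S1| − |S1∩S2| = 35 − 3.2 = 31.80.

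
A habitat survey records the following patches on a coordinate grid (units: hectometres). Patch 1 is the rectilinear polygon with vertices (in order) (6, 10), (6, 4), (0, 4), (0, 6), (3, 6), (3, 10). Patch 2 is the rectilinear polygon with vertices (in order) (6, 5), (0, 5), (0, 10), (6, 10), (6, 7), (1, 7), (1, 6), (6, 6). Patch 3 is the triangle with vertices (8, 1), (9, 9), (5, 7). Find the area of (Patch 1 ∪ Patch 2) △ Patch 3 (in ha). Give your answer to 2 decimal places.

46.50

|Patch 1 ∪ Patch 2| = 34.
|(Patch 1 ∪ Patch 2) ∩ Patch 3| = 1.25.
|(Patch 1 ∪ Patch 2) △ Patch 3| = 34 + 15 − 2.5 = 46.50.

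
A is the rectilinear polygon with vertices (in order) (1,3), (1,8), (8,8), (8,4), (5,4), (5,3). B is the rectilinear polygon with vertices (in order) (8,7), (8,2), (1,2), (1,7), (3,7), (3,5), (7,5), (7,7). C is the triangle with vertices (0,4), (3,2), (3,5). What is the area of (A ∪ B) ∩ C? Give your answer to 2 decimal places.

The region (A ∪ B) ∩ C is the polygon with vertices (1,4.333), (3,5), (3,2), (1,3.333).
By the shoelace formula its area is 4.00.

4.00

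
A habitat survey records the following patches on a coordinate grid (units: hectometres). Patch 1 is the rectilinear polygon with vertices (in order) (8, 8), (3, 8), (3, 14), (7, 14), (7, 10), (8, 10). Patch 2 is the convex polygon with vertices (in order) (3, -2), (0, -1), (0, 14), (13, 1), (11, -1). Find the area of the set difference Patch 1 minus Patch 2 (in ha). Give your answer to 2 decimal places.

|Patch 1| = 26, |Patch 1∩Patch 2| = 4.5.
|Patch 1 ∖ Patch 2| = |Patch 1| − |Patch 1∩Patch 2| = 26 − 4.5 = 21.50.

21.50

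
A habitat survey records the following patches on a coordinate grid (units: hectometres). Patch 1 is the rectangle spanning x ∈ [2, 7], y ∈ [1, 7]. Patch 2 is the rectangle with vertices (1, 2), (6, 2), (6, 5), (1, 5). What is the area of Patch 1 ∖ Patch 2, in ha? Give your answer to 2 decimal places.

|Patch 1∩Patch 2|: x∈[2,6], y∈[2,5] → 4·3 = 12.
|Patch 1| = 30.
|Patch 1 ∖ Patch 2| = |Patch 1| − |Patch 1∩Patch 2| = 30 − 12 = 18.00.

18.00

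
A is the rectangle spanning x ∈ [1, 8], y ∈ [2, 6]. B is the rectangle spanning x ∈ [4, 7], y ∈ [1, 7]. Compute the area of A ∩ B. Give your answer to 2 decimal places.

|A∩B|: x∈[4,7], y∈[2,6] → 3·4 = 12.

12.00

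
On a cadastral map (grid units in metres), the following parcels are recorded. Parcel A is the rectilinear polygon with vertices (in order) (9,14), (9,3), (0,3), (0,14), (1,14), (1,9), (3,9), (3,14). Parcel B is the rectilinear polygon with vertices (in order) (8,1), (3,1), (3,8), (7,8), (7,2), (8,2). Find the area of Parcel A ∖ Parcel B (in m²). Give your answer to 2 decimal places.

69.00

|Parcel A| = 89, |Parcel A∩Parcel B| = 20.
|Parcel A ∖ Parcel B| = |Parcel A| − |Parcel A∩Parcel B| = 89 − 20 = 69.00.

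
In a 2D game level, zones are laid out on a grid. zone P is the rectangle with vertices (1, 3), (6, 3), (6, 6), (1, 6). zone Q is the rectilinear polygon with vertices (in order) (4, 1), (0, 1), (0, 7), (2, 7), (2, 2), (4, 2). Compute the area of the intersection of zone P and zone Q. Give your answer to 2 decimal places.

3.00

The intersection is the polygon with vertices (1,3), (1,6), (2,6), (2,3).
By the shoelace formula its area is 3.00.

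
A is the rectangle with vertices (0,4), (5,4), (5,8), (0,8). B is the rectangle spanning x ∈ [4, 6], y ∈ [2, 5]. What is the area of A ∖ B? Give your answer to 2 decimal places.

|A∩B|: x∈[4,5], y∈[4,5] → 1·1 = 1.
|A| = 20.
|A ∖ B| = |A| − |A∩B| = 20 − 1 = 19.00.

19.00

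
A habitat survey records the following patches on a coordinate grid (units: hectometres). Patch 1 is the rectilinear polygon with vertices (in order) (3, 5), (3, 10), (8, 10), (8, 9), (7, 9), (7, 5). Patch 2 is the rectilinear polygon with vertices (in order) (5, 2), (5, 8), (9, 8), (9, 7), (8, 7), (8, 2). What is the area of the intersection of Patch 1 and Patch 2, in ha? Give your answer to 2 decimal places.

6.00

The intersection is the polygon with vertices (7,5), (5,5), (5,8), (7,8).
By the shoelace formula its area is 6.00.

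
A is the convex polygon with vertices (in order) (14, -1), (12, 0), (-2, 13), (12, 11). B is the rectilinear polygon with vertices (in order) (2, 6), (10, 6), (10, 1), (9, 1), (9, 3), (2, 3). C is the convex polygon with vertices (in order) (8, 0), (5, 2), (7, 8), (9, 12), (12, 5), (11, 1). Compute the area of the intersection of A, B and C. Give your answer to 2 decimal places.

The intersection is the polygon with vertices (9,3), (8.769,3), (6.146,5.436), (6.333,6), (10,6), (10,1.857), (9,2.786).
By the shoelace formula its area is 8.99.

8.99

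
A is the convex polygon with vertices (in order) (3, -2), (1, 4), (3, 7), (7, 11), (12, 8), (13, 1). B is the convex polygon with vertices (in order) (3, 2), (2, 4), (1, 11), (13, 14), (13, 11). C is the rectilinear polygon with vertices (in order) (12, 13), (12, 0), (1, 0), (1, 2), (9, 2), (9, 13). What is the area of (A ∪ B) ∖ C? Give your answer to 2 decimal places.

|A ∪ B| = 142.5976.
|(A ∪ B) ∩ C| = 50.7133.
|(A ∪ B) ∖ C| = 142.5976 − 50.7133 = 91.88.

91.88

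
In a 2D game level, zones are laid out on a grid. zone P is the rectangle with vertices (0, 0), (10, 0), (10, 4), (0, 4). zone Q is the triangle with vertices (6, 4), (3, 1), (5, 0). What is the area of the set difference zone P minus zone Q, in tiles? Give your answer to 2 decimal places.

|zone P| = 40, |zone P∩zone Q| = 4.5.
|zone P ∖ zone Q| = |zone P| − |zone P∩zone Q| = 40 − 4.5 = 35.50.

35.50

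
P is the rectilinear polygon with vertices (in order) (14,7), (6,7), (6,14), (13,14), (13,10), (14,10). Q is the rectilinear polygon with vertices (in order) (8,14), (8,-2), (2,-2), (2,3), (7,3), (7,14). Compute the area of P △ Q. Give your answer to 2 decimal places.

79.00

|P| = 52, |Q| = 41, |P∩Q| = 7.
|P △ Q| = |P| + |Q| − 2·|P∩Q| = 52 + 41 − 14 = 79.00.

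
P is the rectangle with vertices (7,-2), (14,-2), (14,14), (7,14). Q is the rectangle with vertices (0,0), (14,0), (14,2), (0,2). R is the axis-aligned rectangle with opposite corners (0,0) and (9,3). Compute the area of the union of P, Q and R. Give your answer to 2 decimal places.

133.00

By inclusion–exclusion:
Individual areas: |P| = 112, |Q| = 28, |R| = 27.
|P∩Q|: x∈[7,14], y∈[0,2] → 7·2 = 14.
|P∩R|: x∈[7,9], y∈[0,3] → 2·3 = 6.
|Q∩R|: x∈[0,9], y∈[0,2] → 9·2 = 18.
|P∩Q∩R| = 4.
|P ∪ Q ∪ R| = 167 − 38 + 4 = 133.00.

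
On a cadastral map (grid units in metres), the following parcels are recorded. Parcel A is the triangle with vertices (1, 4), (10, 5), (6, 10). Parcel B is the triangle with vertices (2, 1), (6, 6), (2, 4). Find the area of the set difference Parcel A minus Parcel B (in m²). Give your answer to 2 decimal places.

22.73

|Parcel A| = 24.5, |Parcel A∩Parcel B| = 1.7666.
|Parcel A ∖ Parcel B| = |Parcel A| − |Parcel A∩Parcel B| = 24.5 − 1.7666 = 22.73.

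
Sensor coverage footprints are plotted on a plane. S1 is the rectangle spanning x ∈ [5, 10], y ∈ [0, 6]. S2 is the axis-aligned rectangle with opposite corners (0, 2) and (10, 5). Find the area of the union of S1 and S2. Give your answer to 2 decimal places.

45.00

By inclusion–exclusion:
Individual areas: |S1| = 30, |S2| = 30.
|S1∩S2|: x∈[5,10], y∈[2,5] → 5·3 = 15.
|S1 ∪ S2| = 60 − 15 = 45.00.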